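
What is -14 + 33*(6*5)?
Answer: 976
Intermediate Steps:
-14 + 33*(6*5) = -14 + 33*30 = -14 + 990 = 976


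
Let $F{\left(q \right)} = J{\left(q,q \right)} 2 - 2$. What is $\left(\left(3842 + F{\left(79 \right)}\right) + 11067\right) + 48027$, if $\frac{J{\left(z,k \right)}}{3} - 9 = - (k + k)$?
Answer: $62040$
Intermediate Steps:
$J{\left(z,k \right)} = 27 - 6 k$ ($J{\left(z,k \right)} = 27 + 3 \left(- (k + k)\right) = 27 + 3 \left(- 2 k\right) = 27 - 6 k$)
$F{\left(q \right)} = 52 - 12 q$ ($F{\left(q \right)} = \left(27 - 6 q\right) 2 - 2 = \left(54 - 12 q\right) - 2 = 52 - 12 q$)
$\left(\left(3842 + F{\left(79 \right)}\right) + 11067\right) + 48027 = \left(\left(3842 + \left(52 - 948\right)\right) + 11067\right) + 48027 = \left(\left(3842 - 896\right) + 11067\right) + 48027 = \left(2946 + 11067\right) + 48027 = 14013 + 48027 = 62040$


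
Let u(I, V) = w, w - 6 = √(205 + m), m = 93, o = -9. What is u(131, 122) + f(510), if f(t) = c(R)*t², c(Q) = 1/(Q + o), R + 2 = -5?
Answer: -65001/4 + √298 ≈ -16233.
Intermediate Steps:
R = -7 (R = -2 - 5 = -7)
w = 6 + √298 (w = 6 + √(205 + 93) = 6 + √298 ≈ 23.263)
c(Q) = 1/(-9 + Q) (c(Q) = 1/(Q - 9) = 1/(-9 + Q))
u(I, V) = 6 + √298
f(t) = -t²/16 (f(t) = t²/(-9 - 7) = t²/(-16) = -t²/16)
u(131, 122) + f(510) = (6 + √298) - 1/16*510² = (6 + √298) - 1/16*260100 = (6 + √298) - 65025/4 = -65001/4 + √298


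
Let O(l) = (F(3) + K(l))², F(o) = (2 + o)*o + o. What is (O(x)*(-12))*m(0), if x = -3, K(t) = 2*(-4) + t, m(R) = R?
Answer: 0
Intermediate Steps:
K(t) = -8 + t
F(o) = o + o*(2 + o) (F(o) = o*(2 + o) + o = o + o*(2 + o))
O(l) = (10 + l)² (O(l) = (3*(3 + 3) + (-8 + l))² = (3*6 + (-8 + l))² = (18 + (-8 + l))² = (10 + l)²)
(O(x)*(-12))*m(0) = ((10 - 3)²*(-12))*0 = (7²*(-12))*0 = (49*(-12))*0 = -588*0 = 0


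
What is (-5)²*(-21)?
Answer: -525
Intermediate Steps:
(-5)²*(-21) = 25*(-21) = -525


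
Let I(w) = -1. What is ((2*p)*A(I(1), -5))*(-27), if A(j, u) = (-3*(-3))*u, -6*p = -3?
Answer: 1215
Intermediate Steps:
p = ½ (p = -⅙*(-3) = ½ ≈ 0.50000)
A(j, u) = 9*u
((2*p)*A(I(1), -5))*(-27) = ((2*(½))*(9*(-5)))*(-27) = (1*(-45))*(-27) = -45*(-27) = 1215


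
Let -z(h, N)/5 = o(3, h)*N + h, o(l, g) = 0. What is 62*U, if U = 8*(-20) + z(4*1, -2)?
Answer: -11160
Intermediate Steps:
z(h, N) = -5*h (z(h, N) = -5*(0*N + h) = -5*(0 + h) = -5*h)
U = -180 (U = 8*(-20) - 20 = -160 - 5*4 = -160 - 20 = -180)
62*U = 62*(-180) = -11160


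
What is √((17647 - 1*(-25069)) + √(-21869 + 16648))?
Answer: √(42716 + I*√5221) ≈ 206.68 + 0.175*I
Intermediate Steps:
√((17647 - 1*(-25069)) + √(-21869 + 16648)) = √((17647 + 25069) + √(-5221)) = √(42716 + I*√5221)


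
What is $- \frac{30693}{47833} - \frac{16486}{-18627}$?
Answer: $\frac{216856327}{890985291} \approx 0.24339$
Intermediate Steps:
$- \frac{30693}{47833} - \frac{16486}{-18627} = \left(-30693\right) \frac{1}{47833} - - \frac{16486}{18627} = - \frac{30693}{47833} + \frac{16486}{18627} = \frac{216856327}{890985291}$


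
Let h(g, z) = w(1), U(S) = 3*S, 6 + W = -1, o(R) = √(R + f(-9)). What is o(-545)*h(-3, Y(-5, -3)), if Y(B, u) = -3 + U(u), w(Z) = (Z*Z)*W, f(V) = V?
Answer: -7*I*√554 ≈ -164.76*I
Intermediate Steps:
o(R) = √(-9 + R) (o(R) = √(R - 9) = √(-9 + R))
W = -7 (W = -6 - 1 = -7)
w(Z) = -7*Z² (w(Z) = (Z*Z)*(-7) = Z²*(-7) = -7*Z²)
Y(B, u) = -3 + 3*u
h(g, z) = -7 (h(g, z) = -7*1² = -7*1 = -7)
o(-545)*h(-3, Y(-5, -3)) = √(-9 - 545)*(-7) = √(-554)*(-7) = (I*√554)*(-7) = -7*I*√554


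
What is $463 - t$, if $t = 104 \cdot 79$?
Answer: $-7753$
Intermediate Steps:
$t = 8216$
$463 - t = 463 - 8216 = -7753$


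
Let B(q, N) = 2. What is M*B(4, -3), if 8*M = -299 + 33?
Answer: -133/2 ≈ -66.500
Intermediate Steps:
M = -133/4 (M = (-299 + 33)/8 = (⅛)*(-266) = -133/4 ≈ -33.250)
M*B(4, -3) = -133/4*2 = -133/2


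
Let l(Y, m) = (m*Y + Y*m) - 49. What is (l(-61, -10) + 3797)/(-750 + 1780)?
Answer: 2484/515 ≈ 4.8233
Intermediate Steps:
l(Y, m) = -49 + 2*Y*m (l(Y, m) = (Y*m + Y*m) - 49 = 2*Y*m - 49 = -49 + 2*Y*m)
(l(-61, -10) + 3797)/(-750 + 1780) = ((-49 + 2*(-61)*(-10)) + 3797)/(-750 + 1780) = ((-49 + 1220) + 3797)/1030 = (1171 + 3797)*(1/1030) = 4968*(1/1030) = 2484/515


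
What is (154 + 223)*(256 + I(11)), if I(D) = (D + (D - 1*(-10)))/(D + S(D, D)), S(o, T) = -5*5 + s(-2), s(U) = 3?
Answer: 1049568/11 ≈ 95415.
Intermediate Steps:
S(o, T) = -22 (S(o, T) = -5*5 + 3 = -25 + 3 = -22)
I(D) = (10 + 2*D)/(-22 + D) (I(D) = (D + (D - 1*(-10)))/(D - 22) = (D + (D + 10))/(-22 + D) = (D + (10 + D))/(-22 + D) = (10 + 2*D)/(-22 + D))
(154 + 223)*(256 + I(11)) = (154 + 223)*(256 + 2*(5 + 11)/(-22 + 11)) = 377*(256 + 2*16/(-11)) = 377*(256 + 2*(-1/11)*16) = 377*(256 - 32/11) = 377*(2784/11) = 1049568/11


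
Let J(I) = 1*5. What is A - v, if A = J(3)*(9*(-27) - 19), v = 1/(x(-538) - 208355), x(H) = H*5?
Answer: -276468949/211045 ≈ -1310.0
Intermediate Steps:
x(H) = 5*H
J(I) = 5
v = -1/211045 (v = 1/(5*(-538) - 208355) = 1/(-2690 - 208355) = 1/(-211045) = -1/211045 ≈ -4.7383e-6)
A = -1310 (A = 5*(9*(-27) - 19) = 5*(-243 - 19) = 5*(-262) = -1310)
A - v = -1310 - 1*(-1/211045) = -1310 + 1/211045 = -276468949/211045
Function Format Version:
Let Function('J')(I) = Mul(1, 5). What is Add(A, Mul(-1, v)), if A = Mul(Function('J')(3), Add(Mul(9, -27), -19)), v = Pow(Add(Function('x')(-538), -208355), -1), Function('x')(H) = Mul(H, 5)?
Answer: Rational(-276468949, 211045) ≈ -1310.0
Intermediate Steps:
Function('x')(H) = Mul(5, H)
Function('J')(I) = 5
v = Rational(-1, 211045) (v = Pow(Add(Mul(5, -538), -208355), -1) = Pow(Add(-2690, -208355), -1) = Pow(-211045, -1) = Rational(-1, 211045) ≈ -4.7383e-6)
A = -1310 (A = Mul(5, Add(Mul(9, -27), -19)) = Mul(5, Add(-243, -19)) = Mul(5, -262) = -1310)
Add(A, Mul(-1, v)) = Add(-1310, Mul(-1, Rational(-1, 211045))) = Add(-1310, Rational(1, 211045)) = Rational(-276468949, 211045)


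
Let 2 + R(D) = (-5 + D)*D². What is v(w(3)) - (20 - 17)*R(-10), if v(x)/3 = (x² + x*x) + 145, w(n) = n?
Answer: 4995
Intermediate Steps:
R(D) = -2 + D²*(-5 + D) (R(D) = -2 + (-5 + D)*D² = -2 + D²*(-5 + D))
v(x) = 435 + 6*x² (v(x) = 3*((x² + x*x) + 145) = 3*((x² + x²) + 145) = 3*(2*x² + 145) = 3*(145 + 2*x²) = 435 + 6*x²)
v(w(3)) - (20 - 17)*R(-10) = (435 + 6*3²) - (20 - 17)*(-2 + (-10)³ - 5*(-10)²) = (435 + 6*9) - 3*(-2 - 1000 - 5*100) = (435 + 54) - 3*(-2 - 1000 - 500) = 489 - 3*(-1502) = 489 - 1*(-4506) = 489 + 4506 = 4995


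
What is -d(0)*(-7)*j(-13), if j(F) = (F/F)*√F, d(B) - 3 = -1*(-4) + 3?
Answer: 70*I*√13 ≈ 252.39*I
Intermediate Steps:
d(B) = 10 (d(B) = 3 + (-1*(-4) + 3) = 3 + (4 + 3) = 3 + 7 = 10)
j(F) = √F (j(F) = 1*√F = √F)
-d(0)*(-7)*j(-13) = -10*(-7)*√(-13) = -(-70)*I*√13 = 70*I*√13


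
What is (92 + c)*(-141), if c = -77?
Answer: -2115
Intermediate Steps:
(92 + c)*(-141) = (92 - 77)*(-141) = 15*(-141) = -2115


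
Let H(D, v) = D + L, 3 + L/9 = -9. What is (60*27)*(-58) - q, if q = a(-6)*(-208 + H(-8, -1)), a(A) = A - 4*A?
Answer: -88128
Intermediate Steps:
L = -108 (L = -27 + 9*(-9) = -27 - 81 = -108)
a(A) = -3*A
H(D, v) = -108 + D (H(D, v) = D - 108 = -108 + D)
q = -5832 (q = (-3*(-6))*(-208 + (-108 - 8)) = 18*(-208 - 116) = 18*(-324) = -5832)
(60*27)*(-58) - q = (60*27)*(-58) - 1*(-5832) = 1620*(-58) + 5832 = -93960 + 5832 = -88128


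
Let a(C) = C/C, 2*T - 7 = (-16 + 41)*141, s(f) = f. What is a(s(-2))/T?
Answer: 1/1766 ≈ 0.00056625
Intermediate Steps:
T = 1766 (T = 7/2 + ((-16 + 41)*141)/2 = 7/2 + (25*141)/2 = 7/2 + (1/2)*3525 = 7/2 + 3525/2 = 1766)
a(C) = 1
a(s(-2))/T = 1/1766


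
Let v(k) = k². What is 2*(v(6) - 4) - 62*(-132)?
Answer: 8248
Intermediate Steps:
2*(v(6) - 4) - 62*(-132) = 2*(6² - 4) - 62*(-132) = 2*(36 - 4) + 8184 = 2*32 + 8184 = 64 + 8184 = 8248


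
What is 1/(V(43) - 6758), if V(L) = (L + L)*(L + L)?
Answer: 1/638 ≈ 0.0015674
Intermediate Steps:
V(L) = 4*L**2 (V(L) = (2*L)*(2*L) = 4*L**2)
1/(V(43) - 6758) = 1/(4*43**2 - 6758) = 1/(4*1849 - 6758) = 1/(7396 - 6758) = 1/638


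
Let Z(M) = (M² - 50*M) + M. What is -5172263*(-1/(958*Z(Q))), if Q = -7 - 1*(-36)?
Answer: -5172263/555640 ≈ -9.3087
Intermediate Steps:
Q = 29 (Q = -7 + 36 = 29)
Z(M) = M² - 49*M
-5172263*(-1/(958*Z(Q))) = -5172263*(-1/(27782*(-49 + 29))) = -5172263/((29*(-20))*(-958)) = -5172263/((-580*(-958))) = -5172263/555640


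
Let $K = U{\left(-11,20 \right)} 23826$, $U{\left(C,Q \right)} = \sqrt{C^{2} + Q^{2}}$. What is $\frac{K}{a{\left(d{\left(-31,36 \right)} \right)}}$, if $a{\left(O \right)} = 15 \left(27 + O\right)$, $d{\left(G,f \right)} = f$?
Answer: $\frac{7942 \sqrt{521}}{315} \approx 575.49$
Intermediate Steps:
$K = 23826 \sqrt{521}$ ($K = \sqrt{\left(-11\right)^{2} + 20^{2}} \cdot 23826 = \sqrt{121 + 400} \cdot 23826 = \sqrt{521} \cdot 23826 = 23826 \sqrt{521} \approx 5.4384 \cdot 10^{5}$)
$a{\left(O \right)} = 405 + 15 O$
$\frac{K}{a{\left(d{\left(-31,36 \right)} \right)}} = \frac{23826 \sqrt{521}}{405 + 15 \cdot 36} = \frac{23826 \sqrt{521}}{405 + 540} = \frac{23826 \sqrt{521}}{945} = 23826 \sqrt{521} \cdot \frac{1}{945} = \frac{7942 \sqrt{521}}{315}$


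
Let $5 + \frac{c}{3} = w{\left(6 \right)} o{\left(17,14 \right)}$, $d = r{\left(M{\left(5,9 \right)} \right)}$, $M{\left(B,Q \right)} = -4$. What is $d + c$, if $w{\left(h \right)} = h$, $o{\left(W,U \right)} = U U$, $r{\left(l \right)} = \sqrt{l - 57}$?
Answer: $3513 + i \sqrt{61} \approx 3513.0 + 7.8102 i$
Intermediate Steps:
$r{\left(l \right)} = \sqrt{-57 + l}$
$o{\left(W,U \right)} = U^{2}$
$d = i \sqrt{61}$ ($d = \sqrt{-57 - 4} = \sqrt{-61} = i \sqrt{61} \approx 7.8102 i$)
$c = 3513$ ($c = -15 + 3 \cdot 6 \cdot 14^{2} = -15 + 3 \cdot 6 \cdot 196 = -15 + 3 \cdot 1176 = -15 + 3528 = 3513$)
$d + c = i \sqrt{61} + 3513 = 3513 + i \sqrt{61}$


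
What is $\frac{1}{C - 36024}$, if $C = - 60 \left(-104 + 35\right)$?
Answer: $- \frac{1}{31884} \approx -3.1364 \cdot 10^{-5}$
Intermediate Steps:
$C = 4140$ ($C = \left(-60\right) \left(-69\right) = 4140$)
$\frac{1}{C - 36024} = \frac{1}{4140 - 36024} = \frac{1}{-31884} = - \frac{1}{31884}$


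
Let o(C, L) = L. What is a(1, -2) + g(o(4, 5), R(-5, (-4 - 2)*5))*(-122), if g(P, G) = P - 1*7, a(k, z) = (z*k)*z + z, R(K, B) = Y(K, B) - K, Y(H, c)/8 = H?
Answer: 246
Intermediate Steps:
Y(H, c) = 8*H
R(K, B) = 7*K (R(K, B) = 8*K - K = 7*K)
a(k, z) = z + k*z**2 (a(k, z) = (k*z)*z + z = k*z**2 + z = z + k*z**2)
g(P, G) = -7 + P (g(P, G) = P - 7 = -7 + P)
a(1, -2) + g(o(4, 5), R(-5, (-4 - 2)*5))*(-122) = -2*(1 + 1*(-2)) + (-7 + 5)*(-122) = -2*(1 - 2) - 2*(-122) = -2*(-1) + 244 = 2 + 244 = 246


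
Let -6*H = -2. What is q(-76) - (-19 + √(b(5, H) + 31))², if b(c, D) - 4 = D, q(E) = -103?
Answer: -1498/3 + 38*√318/3 ≈ -273.45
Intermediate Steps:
H = ⅓ (H = -⅙*(-2) = ⅓ ≈ 0.33333)
b(c, D) = 4 + D
q(-76) - (-19 + √(b(5, H) + 31))² = -103 - (-19 + √((4 + ⅓) + 31))² = -103 - (-19 + √(13/3 + 31))² = -103 - (-19 + √(106/3))² = -103 - (-19 + √318/3)²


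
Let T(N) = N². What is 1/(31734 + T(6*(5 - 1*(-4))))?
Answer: 1/34650 ≈ 2.8860e-5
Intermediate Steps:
1/(31734 + T(6*(5 - 1*(-4)))) = 1/(31734 + (6*(5 - 1*(-4)))²) = 1/(31734 + (6*(5 + 4))²) = 1/(31734 + (6*9)²) = 1/(31734 + 54²) = 1/(31734 + 2916) = 1/34650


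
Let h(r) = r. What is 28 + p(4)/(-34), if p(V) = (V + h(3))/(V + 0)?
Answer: 3801/136 ≈ 27.949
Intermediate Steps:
p(V) = (3 + V)/V (p(V) = (V + 3)/(V + 0) = (3 + V)/V)
28 + p(4)/(-34) = 28 + ((3 + 4)/4)/(-34) = 28 - 7/136 = 3801/136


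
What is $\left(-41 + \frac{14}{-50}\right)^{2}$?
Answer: $\frac{1065024}{625} \approx 1704.0$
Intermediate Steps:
$\left(-41 + \frac{14}{-50}\right)^{2} = \left(-41 + 14 \left(- \frac{1}{50}\right)\right)^{2} = \left(-41 - \frac{7}{25}\right)^{2} = \left(- \frac{1032}{25}\right)^{2} = \frac{1065024}{625}$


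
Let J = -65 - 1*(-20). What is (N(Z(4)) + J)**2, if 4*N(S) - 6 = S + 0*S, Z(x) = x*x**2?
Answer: 3025/4 ≈ 756.25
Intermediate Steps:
Z(x) = x**3
J = -45 (J = -65 + 20 = -45)
N(S) = 3/2 + S/4 (N(S) = 3/2 + (S + 0*S)/4 = 3/2 + (S + 0)/4 = 3/2 + S/4)
(N(Z(4)) + J)**2 = ((3/2 + (1/4)*4**3) - 45)**2 = ((3/2 + (1/4)*64) - 45)**2 = ((3/2 + 16) - 45)**2 = (35/2 - 45)**2 = (-55/2)**2 = 3025/4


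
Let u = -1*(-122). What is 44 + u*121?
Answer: 14806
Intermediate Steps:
u = 122
44 + u*121 = 44 + 122*121 = 44 + 14762 = 14806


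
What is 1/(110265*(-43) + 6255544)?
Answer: 1/1514149 ≈ 6.6044e-7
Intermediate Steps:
1/(110265*(-43) + 6255544) = 1/(-4741395 + 6255544) = 1/1514149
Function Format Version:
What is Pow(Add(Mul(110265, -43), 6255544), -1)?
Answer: Rational(1, 1514149) ≈ 6.6044e-7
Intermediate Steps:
Pow(Add(Mul(110265, -43), 6255544), -1) = Pow(Add(-4741395, 6255544), -1) = Pow(1514149, -1) = Rational(1, 1514149)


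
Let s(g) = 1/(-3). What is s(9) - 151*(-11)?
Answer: 4982/3 ≈ 1660.7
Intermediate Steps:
s(g) = -⅓ (s(g) = 1*(-⅓) = -⅓)
s(9) - 151*(-11) = -⅓ - 151*(-11) = -⅓ + 1661 = 4982/3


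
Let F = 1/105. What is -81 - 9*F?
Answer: -2838/35 ≈ -81.086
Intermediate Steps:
F = 1/105 ≈ 0.0095238
-81 - 9*F = -81 - 9*1/105 = -81 - 3/35 = -2838/35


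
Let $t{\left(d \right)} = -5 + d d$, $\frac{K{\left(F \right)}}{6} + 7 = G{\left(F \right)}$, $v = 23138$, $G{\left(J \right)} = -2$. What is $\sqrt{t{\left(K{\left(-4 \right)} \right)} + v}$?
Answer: $\sqrt{26049} \approx 161.4$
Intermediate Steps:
$K{\left(F \right)} = -54$ ($K{\left(F \right)} = -42 + 6 \left(-2\right) = -42 - 12 = -54$)
$t{\left(d \right)} = -5 + d^{2}$
$\sqrt{t{\left(K{\left(-4 \right)} \right)} + v} = \sqrt{\left(-5 + \left(-54\right)^{2}\right) + 23138} = \sqrt{\left(-5 + 2916\right) + 23138} = \sqrt{2911 + 23138} = \sqrt{26049}$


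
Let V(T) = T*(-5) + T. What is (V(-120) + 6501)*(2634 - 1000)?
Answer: 11406954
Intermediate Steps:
V(T) = -4*T (V(T) = -5*T + T = -4*T)
(V(-120) + 6501)*(2634 - 1000) = (-4*(-120) + 6501)*(2634 - 1000) = (480 + 6501)*1634 = 6981*1634 = 11406954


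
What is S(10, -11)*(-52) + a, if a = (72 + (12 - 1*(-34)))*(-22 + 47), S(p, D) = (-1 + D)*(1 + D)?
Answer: -3290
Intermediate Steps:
S(p, D) = (1 + D)*(-1 + D)
a = 2950 (a = (72 + (12 + 34))*25 = (72 + 46)*25 = 118*25 = 2950)
S(10, -11)*(-52) + a = (-1 + (-11)²)*(-52) + 2950 = (-1 + 121)*(-52) + 2950 = 120*(-52) + 2950 = -6240 + 2950 = -3290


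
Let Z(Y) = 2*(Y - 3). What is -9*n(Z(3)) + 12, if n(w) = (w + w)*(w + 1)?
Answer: 12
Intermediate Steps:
Z(Y) = -6 + 2*Y (Z(Y) = 2*(-3 + Y) = -6 + 2*Y)
n(w) = 2*w*(1 + w) (n(w) = (2*w)*(1 + w) = 2*w*(1 + w))
-9*n(Z(3)) + 12 = -18*(-6 + 2*3)*(1 + (-6 + 2*3)) + 12 = -18*(-6 + 6)*(1 + (-6 + 6)) + 12 = -18*0*(1 + 0) + 12 = -18*0 + 12 = -9*0 + 12 = 0 + 12 = 12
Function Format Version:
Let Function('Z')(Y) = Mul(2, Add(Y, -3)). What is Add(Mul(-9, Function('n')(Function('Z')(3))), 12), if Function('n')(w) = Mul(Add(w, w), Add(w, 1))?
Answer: 12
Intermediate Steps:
Function('Z')(Y) = Add(-6, Mul(2, Y)) (Function('Z')(Y) = Mul(2, Add(-3, Y)) = Add(-6, Mul(2, Y)))
Function('n')(w) = Mul(2, w, Add(1, w)) (Function('n')(w) = Mul(Mul(2, w), Add(1, w)) = Mul(2, w, Add(1, w)))
Add(Mul(-9, Function('n')(Function('Z')(3))), 12) = Add(Mul(-9, Mul(2, Add(-6, Mul(2, 3)), Add(1, Add(-6, Mul(2, 3))))), 12) = Add(Mul(-9, Mul(2, Add(-6, 6), Add(1, Add(-6, 6)))), 12) = Add(Mul(-9, Mul(2, 0, Add(1, 0))), 12) = Add(Mul(-9, Mul(2, 0, 1)), 12) = Add(Mul(-9, 0), 12) = Add(0, 12) = 12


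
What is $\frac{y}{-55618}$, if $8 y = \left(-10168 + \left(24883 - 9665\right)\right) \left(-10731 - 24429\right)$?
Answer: $\frac{11097375}{27809} \approx 399.06$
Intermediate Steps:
$y = -22194750$ ($y = \frac{\left(-10168 + \left(24883 - 9665\right)\right) \left(-10731 - 24429\right)}{8} = \frac{\left(-10168 + \left(24883 - 9665\right)\right) \left(-35160\right)}{8} = \frac{\left(-10168 + 15218\right) \left(-35160\right)}{8} = \frac{5050 \left(-35160\right)}{8} = \frac{1}{8} \left(-177558000\right) = -22194750$)
$\frac{y}{-55618} = - \frac{22194750}{-55618} = \left(-22194750\right) \left(- \frac{1}{55618}\right) = \frac{11097375}{27809}$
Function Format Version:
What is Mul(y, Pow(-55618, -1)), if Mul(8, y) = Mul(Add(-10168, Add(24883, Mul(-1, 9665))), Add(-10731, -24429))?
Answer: Rational(11097375, 27809) ≈ 399.06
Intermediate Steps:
y = -22194750 (y = Mul(Rational(1, 8), Mul(Add(-10168, Add(24883, Mul(-1, 9665))), Add(-10731, -24429))) = Mul(Rational(1, 8), Mul(Add(-10168, Add(24883, -9665)), -35160)) = Mul(Rational(1, 8), Mul(Add(-10168, 15218), -35160)) = Mul(Rational(1, 8), Mul(5050, -35160)) = Mul(Rational(1, 8), -177558000) = -22194750)
Mul(y, Pow(-55618, -1)) = Mul(-22194750, Pow(-55618, -1)) = Mul(-22194750, Rational(-1, 55618)) = Rational(11097375, 27809)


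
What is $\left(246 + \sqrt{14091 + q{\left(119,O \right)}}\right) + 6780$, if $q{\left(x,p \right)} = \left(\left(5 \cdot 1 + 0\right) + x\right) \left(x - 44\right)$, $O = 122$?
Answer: $7026 + 3 \sqrt{2599} \approx 7178.9$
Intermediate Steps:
$q{\left(x,p \right)} = \left(-44 + x\right) \left(5 + x\right)$ ($q{\left(x,p \right)} = \left(\left(5 + 0\right) + x\right) \left(-44 + x\right) = \left(5 + x\right) \left(-44 + x\right) = \left(-44 + x\right) \left(5 + x\right)$)
$\left(246 + \sqrt{14091 + q{\left(119,O \right)}}\right) + 6780 = \left(246 + \sqrt{14091 - \left(4861 - 14161\right)}\right) + 6780 = \left(246 + \sqrt{14091 - -9300}\right) + 6780 = \left(246 + \sqrt{14091 + 9300}\right) + 6780 = \left(246 + \sqrt{23391}\right) + 6780 = \left(246 + 3 \sqrt{2599}\right) + 6780 = 7026 + 3 \sqrt{2599}$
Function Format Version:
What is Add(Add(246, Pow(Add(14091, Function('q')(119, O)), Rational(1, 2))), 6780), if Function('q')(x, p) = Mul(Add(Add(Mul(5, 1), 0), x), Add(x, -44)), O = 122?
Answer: Add(7026, Mul(3, Pow(2599, Rational(1, 2)))) ≈ 7178.9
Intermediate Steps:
Function('q')(x, p) = Mul(Add(-44, x), Add(5, x)) (Function('q')(x, p) = Mul(Add(Add(5, 0), x), Add(-44, x)) = Mul(Add(5, x), Add(-44, x)) = Mul(Add(-44, x), Add(5, x)))
Add(Add(246, Pow(Add(14091, Function('q')(119, O)), Rational(1, 2))), 6780) = Add(Add(246, Pow(Add(14091, Add(-220, Pow(119, 2), Mul(-39, 119))), Rational(1, 2))), 6780) = Add(Add(246, Pow(Add(14091, Add(-220, 14161, -4641)), Rational(1, 2))), 6780) = Add(Add(246, Pow(Add(14091, 9300), Rational(1, 2))), 6780) = Add(Add(246, Pow(23391, Rational(1, 2))), 6780) = Add(Add(246, Mul(3, Pow(2599, Rational(1, 2)))), 6780) = Add(7026, Mul(3, Pow(2599, Rational(1, 2))))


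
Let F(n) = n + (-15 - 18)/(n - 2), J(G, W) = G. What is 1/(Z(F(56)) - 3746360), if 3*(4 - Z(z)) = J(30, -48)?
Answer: -1/3746366 ≈ -2.6693e-7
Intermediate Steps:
F(n) = n - 33/(-2 + n)
Z(z) = -6 (Z(z) = 4 - ⅓*30 = 4 - 10 = -6)
1/(Z(F(56)) - 3746360) = 1/(-6 - 3746360) = 1/(-3746366) = -1/3746366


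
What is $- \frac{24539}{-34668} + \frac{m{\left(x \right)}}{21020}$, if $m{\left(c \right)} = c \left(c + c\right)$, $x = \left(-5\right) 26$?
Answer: $\frac{84379409}{36436068} \approx 2.3158$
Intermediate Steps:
$x = -130$
$m{\left(c \right)} = 2 c^{2}$ ($m{\left(c \right)} = c 2 c = 2 c^{2}$)
$- \frac{24539}{-34668} + \frac{m{\left(x \right)}}{21020} = - \frac{24539}{-34668} + \frac{2 \left(-130\right)^{2}}{21020} = \left(-24539\right) \left(- \frac{1}{34668}\right) + 2 \cdot 16900 \cdot \frac{1}{21020} = \frac{24539}{34668} + 33800 \cdot \frac{1}{21020} = \frac{24539}{34668} + \frac{1690}{1051} = \frac{84379409}{36436068}$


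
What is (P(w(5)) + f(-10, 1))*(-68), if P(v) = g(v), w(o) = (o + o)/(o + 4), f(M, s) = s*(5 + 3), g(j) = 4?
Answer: -816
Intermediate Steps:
f(M, s) = 8*s (f(M, s) = s*8 = 8*s)
w(o) = 2*o/(4 + o) (w(o) = (2*o)/(4 + o) = 2*o/(4 + o))
P(v) = 4
(P(w(5)) + f(-10, 1))*(-68) = (4 + 8*1)*(-68) = (4 + 8)*(-68) = 12*(-68) = -816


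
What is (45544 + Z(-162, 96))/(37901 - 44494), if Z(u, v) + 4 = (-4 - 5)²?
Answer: -45621/6593 ≈ -6.9196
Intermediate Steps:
Z(u, v) = 77 (Z(u, v) = -4 + (-4 - 5)² = -4 + (-9)² = -4 + 81 = 77)
(45544 + Z(-162, 96))/(37901 - 44494) = (45544 + 77)/(37901 - 44494) = 45621/(-6593) = 45621*(-1/6593) = -45621/6593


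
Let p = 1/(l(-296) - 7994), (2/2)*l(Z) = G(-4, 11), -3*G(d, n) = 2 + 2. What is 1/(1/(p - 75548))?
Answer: -1812094331/23986 ≈ -75548.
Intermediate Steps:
G(d, n) = -4/3 (G(d, n) = -(2 + 2)/3 = -1/3*4 = -4/3)
l(Z) = -4/3
p = -3/23986 (p = 1/(-4/3 - 7994) = 1/(-23986/3) = -3/23986 ≈ -0.00012507)
1/(1/(p - 75548)) = 1/(1/(-3/23986 - 75548)) = 1/(1/(-1812094331/23986)) = 1/(-23986/1812094331) = -1812094331/23986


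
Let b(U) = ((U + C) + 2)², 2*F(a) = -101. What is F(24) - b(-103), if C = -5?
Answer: -22573/2 ≈ -11287.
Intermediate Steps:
F(a) = -101/2 (F(a) = (½)*(-101) = -101/2)
b(U) = (-3 + U)² (b(U) = ((U - 5) + 2)² = ((-5 + U) + 2)² = (-3 + U)²)
F(24) - b(-103) = -101/2 - (-3 - 103)² = -101/2 - 1*(-106)² = -101/2 - 1*11236 = -101/2 - 11236 = -22573/2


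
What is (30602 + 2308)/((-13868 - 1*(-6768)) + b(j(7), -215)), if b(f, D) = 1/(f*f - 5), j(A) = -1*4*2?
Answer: -647230/139633 ≈ -4.6352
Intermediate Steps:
j(A) = -8 (j(A) = -4*2 = -8)
b(f, D) = 1/(-5 + f**2) (b(f, D) = 1/(f**2 - 5) = 1/(-5 + f**2))
(30602 + 2308)/((-13868 - 1*(-6768)) + b(j(7), -215)) = (30602 + 2308)/((-13868 - 1*(-6768)) + 1/(-5 + (-8)**2)) = 32910/((-13868 + 6768) + 1/(-5 + 64)) = 32910/(-7100 + 1/59) = 32910/(-418899/59) = 32910*(-59/418899) = -647230/139633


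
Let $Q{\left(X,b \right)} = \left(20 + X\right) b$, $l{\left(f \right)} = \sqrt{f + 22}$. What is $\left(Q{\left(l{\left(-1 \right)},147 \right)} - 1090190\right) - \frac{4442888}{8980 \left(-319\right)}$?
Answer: $- \frac{778638413028}{716155} + 147 \sqrt{21} \approx -1.0866 \cdot 10^{6}$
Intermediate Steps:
$l{\left(f \right)} = \sqrt{22 + f}$
$Q{\left(X,b \right)} = b \left(20 + X\right)$
$\left(Q{\left(l{\left(-1 \right)},147 \right)} - 1090190\right) - \frac{4442888}{8980 \left(-319\right)} = \left(147 \left(20 + \sqrt{22 - 1}\right) - 1090190\right) - \frac{4442888}{8980 \left(-319\right)} = \left(147 \left(20 + \sqrt{21}\right) - 1090190\right) - \frac{4442888}{-2864620} = \left(\left(2940 + 147 \sqrt{21}\right) - 1090190\right) - - \frac{1110722}{716155} = \left(-1087250 + 147 \sqrt{21}\right) + \frac{1110722}{716155} = - \frac{778638413028}{716155} + 147 \sqrt{21}$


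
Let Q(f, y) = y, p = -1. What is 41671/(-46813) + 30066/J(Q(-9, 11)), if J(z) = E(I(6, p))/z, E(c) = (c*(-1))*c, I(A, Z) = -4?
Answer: -7741471487/374504 ≈ -20671.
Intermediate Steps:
E(c) = -c² (E(c) = (-c)*c = -c²)
J(z) = -16/z (J(z) = (-1*(-4)²)/z = (-1*16)/z = -16/z)
41671/(-46813) + 30066/J(Q(-9, 11)) = 41671/(-46813) + 30066/((-16/11)) = 41671*(-1/46813) + 30066/((-16*1/11)) = -41671/46813 + 30066/(-16/11) = -41671/46813 + 30066*(-11/16) = -41671/46813 - 165363/8 = -7741471487/374504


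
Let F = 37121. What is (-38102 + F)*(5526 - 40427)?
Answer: 34237881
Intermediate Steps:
(-38102 + F)*(5526 - 40427) = (-38102 + 37121)*(5526 - 40427) = -981*(-34901) = 34237881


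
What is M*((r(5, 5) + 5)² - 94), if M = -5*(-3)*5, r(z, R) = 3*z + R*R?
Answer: 144825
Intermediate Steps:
r(z, R) = R² + 3*z (r(z, R) = 3*z + R² = R² + 3*z)
M = 75 (M = 15*5 = 75)
M*((r(5, 5) + 5)² - 94) = 75*(((5² + 3*5) + 5)² - 94) = 75*(((25 + 15) + 5)² - 94) = 75*((40 + 5)² - 94) = 75*(45² - 94) = 75*(2025 - 94) = 75*1931 = 144825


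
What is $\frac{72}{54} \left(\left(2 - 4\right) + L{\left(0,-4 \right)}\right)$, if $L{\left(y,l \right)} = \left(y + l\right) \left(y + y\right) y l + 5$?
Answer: $4$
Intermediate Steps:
$L{\left(y,l \right)} = 5 + 2 l y^{2} \left(l + y\right)$ ($L{\left(y,l \right)} = \left(l + y\right) 2 y y l + 5 = 2 y \left(l + y\right) y l + 5 = 2 y^{2} \left(l + y\right) l + 5 = 2 l y^{2} \left(l + y\right) + 5 = 5 + 2 l y^{2} \left(l + y\right)$)
$\frac{72}{54} \left(\left(2 - 4\right) + L{\left(0,-4 \right)}\right) = \frac{72}{54} \left(\left(2 - 4\right) + \left(5 + 2 \left(-4\right) 0^{3} + 2 \left(-4\right)^{2} \cdot 0^{2}\right)\right) = 72 \cdot \frac{1}{54} \left(\left(2 - 4\right) + \left(5 + 2 \left(-4\right) 0 + 2 \cdot 16 \cdot 0\right)\right) = \frac{4 \left(-2 + \left(5 + 0 + 0\right)\right)}{3} = \frac{4 \left(-2 + 5\right)}{3} = \frac{4}{3} \cdot 3 = 4$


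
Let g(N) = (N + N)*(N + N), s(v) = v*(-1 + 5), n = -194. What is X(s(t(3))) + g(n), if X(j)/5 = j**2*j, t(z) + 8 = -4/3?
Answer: -2959952/27 ≈ -1.0963e+5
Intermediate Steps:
t(z) = -28/3 (t(z) = -8 - 4/3 = -28/3)
s(v) = 4*v (s(v) = v*4 = 4*v)
g(N) = 4*N**2 (g(N) = (2*N)*(2*N) = 4*N**2)
X(j) = 5*j**3 (X(j) = 5*(j**2*j) = 5*j**3)
X(s(t(3))) + g(n) = 5*(4*(-28/3))**3 + 4*(-194)**2 = 5*(-112/3)**3 + 4*37636 = 5*(-1404928/27) + 150544 = -7024640/27 + 150544 = -2959952/27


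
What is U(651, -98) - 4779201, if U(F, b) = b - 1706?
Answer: -4781005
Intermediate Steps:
U(F, b) = -1706 + b
U(651, -98) - 4779201 = (-1706 - 98) - 4779201 = -1804 - 4779201 = -4781005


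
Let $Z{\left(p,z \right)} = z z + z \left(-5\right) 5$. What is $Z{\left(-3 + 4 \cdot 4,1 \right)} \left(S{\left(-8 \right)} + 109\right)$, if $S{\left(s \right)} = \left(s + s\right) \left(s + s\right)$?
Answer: $-8760$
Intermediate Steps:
$S{\left(s \right)} = 4 s^{2}$ ($S{\left(s \right)} = 2 s 2 s = 4 s^{2}$)
$Z{\left(p,z \right)} = z^{2} - 25 z$ ($Z{\left(p,z \right)} = z^{2} + - 5 z 5 = z^{2} - 25 z$)
$Z{\left(-3 + 4 \cdot 4,1 \right)} \left(S{\left(-8 \right)} + 109\right) = 1 \left(-25 + 1\right) \left(4 \left(-8\right)^{2} + 109\right) = 1 \left(-24\right) \left(4 \cdot 64 + 109\right) = - 24 \left(256 + 109\right) = \left(-24\right) 365 = -8760$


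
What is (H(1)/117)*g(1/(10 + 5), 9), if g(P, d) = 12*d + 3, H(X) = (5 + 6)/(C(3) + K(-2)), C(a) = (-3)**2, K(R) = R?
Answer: 407/273 ≈ 1.4908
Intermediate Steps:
C(a) = 9
H(X) = 11/7 (H(X) = (5 + 6)/(9 - 2) = 11/7)
g(P, d) = 3 + 12*d
(H(1)/117)*g(1/(10 + 5), 9) = ((11/7)/117)*(3 + 12*9) = ((11/7)*(1/117))*(3 + 108) = (11/819)*111 = 407/273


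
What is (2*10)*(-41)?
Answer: -820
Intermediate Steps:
(2*10)*(-41) = 20*(-41) = -820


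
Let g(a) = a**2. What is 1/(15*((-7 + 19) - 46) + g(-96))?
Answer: 1/8706 ≈ 0.00011486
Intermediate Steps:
1/(15*((-7 + 19) - 46) + g(-96)) = 1/(15*((-7 + 19) - 46) + (-96)**2) = 1/(15*(12 - 46) + 9216) = 1/(15*(-34) + 9216) = 1/(-510 + 9216) = 1/8706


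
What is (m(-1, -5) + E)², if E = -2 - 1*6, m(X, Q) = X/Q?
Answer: 1521/25 ≈ 60.840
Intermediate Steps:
E = -8 (E = -2 - 6 = -8)
(m(-1, -5) + E)² = (-1/(-5) - 8)² = (-1*(-⅕) - 8)² = (⅕ - 8)² = (-39/5)² = 1521/25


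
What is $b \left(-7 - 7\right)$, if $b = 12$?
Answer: $-168$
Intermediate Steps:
$b \left(-7 - 7\right) = 12 \left(-7 - 7\right) = 12 \left(-14\right) = -168$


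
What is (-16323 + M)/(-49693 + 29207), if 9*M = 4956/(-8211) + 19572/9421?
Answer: 541142811881/679162094514 ≈ 0.79678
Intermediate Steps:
M = 5429296/33152499 (M = (4956/(-8211) + 19572/9421)/9 = (4956*(-1/8211) + 19572*(1/9421))/9 = (-236/391 + 19572/9421)/9 = (1/9)*(5429296/3683611) = 5429296/33152499 ≈ 0.16377)
(-16323 + M)/(-49693 + 29207) = (-16323 + 5429296/33152499)/(-49693 + 29207) = -541142811881/33152499/(-20486) = -541142811881/33152499*(-1/20486) = 541142811881/679162094514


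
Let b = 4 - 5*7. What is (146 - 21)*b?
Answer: -3875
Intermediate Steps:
b = -31 (b = 4 - 35 = -31)
(146 - 21)*b = (146 - 21)*(-31) = 125*(-31) = -3875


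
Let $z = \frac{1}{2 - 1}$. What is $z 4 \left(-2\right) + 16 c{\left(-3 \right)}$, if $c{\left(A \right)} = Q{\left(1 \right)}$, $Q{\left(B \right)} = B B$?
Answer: $8$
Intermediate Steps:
$z = 1$ ($z = \frac{1}{2 - 1} = 1^{-1} = 1$)
$Q{\left(B \right)} = B^{2}$
$c{\left(A \right)} = 1$ ($c{\left(A \right)} = 1^{2} = 1$)
$z 4 \left(-2\right) + 16 c{\left(-3 \right)} = 1 \cdot 4 \left(-2\right) + 16 \cdot 1 = 4 \left(-2\right) + 16 = -8 + 16 = 8$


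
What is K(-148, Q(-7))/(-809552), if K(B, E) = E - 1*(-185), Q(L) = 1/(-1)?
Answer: -23/101194 ≈ -0.00022729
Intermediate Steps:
Q(L) = -1
K(B, E) = 185 + E (K(B, E) = E + 185 = 185 + E)
K(-148, Q(-7))/(-809552) = (185 - 1)/(-809552) = 184*(-1/809552) = -23/101194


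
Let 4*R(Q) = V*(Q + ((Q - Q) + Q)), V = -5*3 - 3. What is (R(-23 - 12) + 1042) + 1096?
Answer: 2453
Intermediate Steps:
V = -18 (V = -15 - 3 = -18)
R(Q) = -9*Q (R(Q) = (-18*(Q + ((Q - Q) + Q)))/4 = (-18*(Q + (0 + Q)))/4 = (-18*(Q + Q))/4 = (-36*Q)/4 = -9*Q)
(R(-23 - 12) + 1042) + 1096 = (-9*(-23 - 12) + 1042) + 1096 = (-9*(-35) + 1042) + 1096 = (315 + 1042) + 1096 = 1357 + 1096 = 2453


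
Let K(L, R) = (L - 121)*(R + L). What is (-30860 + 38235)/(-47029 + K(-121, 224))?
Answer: -1475/14391 ≈ -0.10249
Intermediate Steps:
K(L, R) = (-121 + L)*(L + R)
(-30860 + 38235)/(-47029 + K(-121, 224)) = (-30860 + 38235)/(-47029 + ((-121)² - 121*(-121) - 121*224 - 121*224)) = 7375/(-47029 + (14641 + 14641 - 27104 - 27104)) = 7375/(-47029 - 24926) = 7375/(-71955) = 7375*(-1/71955) = -1475/14391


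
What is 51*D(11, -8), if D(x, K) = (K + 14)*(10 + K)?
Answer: 612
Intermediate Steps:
D(x, K) = (10 + K)*(14 + K) (D(x, K) = (14 + K)*(10 + K) = (10 + K)*(14 + K))
51*D(11, -8) = 51*(140 + (-8)² + 24*(-8)) = 51*(140 + 64 - 192) = 51*12 = 612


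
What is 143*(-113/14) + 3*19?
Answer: -15361/14 ≈ -1097.2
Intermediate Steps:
143*(-113/14) + 3*19 = 143*(-113*1/14) + 57 = 143*(-113/14) + 57 = -16159/14 + 57 = -15361/14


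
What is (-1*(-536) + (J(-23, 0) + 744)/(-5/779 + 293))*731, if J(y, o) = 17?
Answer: 5286012833/13426 ≈ 3.9371e+5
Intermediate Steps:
(-1*(-536) + (J(-23, 0) + 744)/(-5/779 + 293))*731 = (-1*(-536) + (17 + 744)/(-5/779 + 293))*731 = (536 + 761/(-5*1/779 + 293))*731 = (536 + 761/(-5/779 + 293))*731 = (536 + 761/(228242/779))*731 = (536 + 761*(779/228242))*731 = (536 + 592819/228242)*731 = (122930531/228242)*731 = 5286012833/13426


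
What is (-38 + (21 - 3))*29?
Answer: -580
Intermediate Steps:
(-38 + (21 - 3))*29 = (-38 + 18)*29 = -20*29 = -580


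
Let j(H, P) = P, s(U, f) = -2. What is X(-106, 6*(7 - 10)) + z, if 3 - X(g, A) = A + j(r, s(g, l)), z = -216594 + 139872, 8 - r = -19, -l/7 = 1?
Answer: -76699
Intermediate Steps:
l = -7 (l = -7*1 = -7)
r = 27 (r = 8 - 1*(-19) = 8 + 19 = 27)
z = -76722
X(g, A) = 5 - A (X(g, A) = 3 - (A - 2) = 3 - (-2 + A) = 3 + (2 - A) = 5 - A)
X(-106, 6*(7 - 10)) + z = (5 - 6*(7 - 10)) - 76722 = (5 - 6*(-3)) - 76722 = (5 - 1*(-18)) - 76722 = (5 + 18) - 76722 = 23 - 76722 = -76699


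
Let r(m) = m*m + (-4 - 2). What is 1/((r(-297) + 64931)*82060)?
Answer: 1/12566176040 ≈ 7.9579e-11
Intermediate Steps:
r(m) = -6 + m**2 (r(m) = m**2 - 6 = -6 + m**2)
1/((r(-297) + 64931)*82060) = 1/(((-6 + (-297)**2) + 64931)*82060) = (1/82060)/((-6 + 88209) + 64931) = (1/82060)/(88203 + 64931) = (1/82060)/153134 = (1/153134)*(1/82060) = 1/12566176040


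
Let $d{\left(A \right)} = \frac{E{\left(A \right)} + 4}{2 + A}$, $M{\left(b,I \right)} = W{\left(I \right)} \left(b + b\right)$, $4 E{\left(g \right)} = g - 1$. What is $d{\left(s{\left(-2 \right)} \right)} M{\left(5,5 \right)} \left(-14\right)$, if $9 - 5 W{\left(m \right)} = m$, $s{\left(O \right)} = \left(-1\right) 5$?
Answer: $\frac{280}{3} \approx 93.333$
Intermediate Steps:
$E{\left(g \right)} = - \frac{1}{4} + \frac{g}{4}$ ($E{\left(g \right)} = \frac{g - 1}{4} = \frac{-1 + g}{4} = - \frac{1}{4} + \frac{g}{4}$)
$s{\left(O \right)} = -5$
$W{\left(m \right)} = \frac{9}{5} - \frac{m}{5}$
$M{\left(b,I \right)} = 2 b \left(\frac{9}{5} - \frac{I}{5}\right)$ ($M{\left(b,I \right)} = \left(\frac{9}{5} - \frac{I}{5}\right) \left(b + b\right) = \left(\frac{9}{5} - \frac{I}{5}\right) 2 b = 2 b \left(\frac{9}{5} - \frac{I}{5}\right)$)
$d{\left(A \right)} = \frac{\frac{15}{4} + \frac{A}{4}}{2 + A}$ ($d{\left(A \right)} = \frac{\left(- \frac{1}{4} + \frac{A}{4}\right) + 4}{2 + A} = \frac{\frac{15}{4} + \frac{A}{4}}{2 + A}$)
$d{\left(s{\left(-2 \right)} \right)} M{\left(5,5 \right)} \left(-14\right) = \frac{15 - 5}{4 \left(2 - 5\right)} \frac{2}{5} \cdot 5 \left(9 - 5\right) \left(-14\right) = \frac{1}{4} \frac{1}{-3} \cdot 10 \cdot \frac{2}{5} \cdot 5 \left(9 - 5\right) \left(-14\right) = \frac{1}{4} \left(- \frac{1}{3}\right) 10 \cdot \frac{2}{5} \cdot 5 \cdot 4 \left(-14\right) = \left(- \frac{5}{6}\right) 8 \left(-14\right) = \left(- \frac{20}{3}\right) \left(-14\right) = \frac{280}{3}$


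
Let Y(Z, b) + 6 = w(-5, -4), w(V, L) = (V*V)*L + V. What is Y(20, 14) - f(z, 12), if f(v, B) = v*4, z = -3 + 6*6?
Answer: -243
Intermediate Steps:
w(V, L) = V + L*V² (w(V, L) = V²*L + V = L*V² + V = V + L*V²)
z = 33 (z = -3 + 36 = 33)
Y(Z, b) = -111 (Y(Z, b) = -6 - 5*(1 - 4*(-5)) = -6 - 5*(1 + 20) = -6 - 5*21 = -6 - 105 = -111)
f(v, B) = 4*v
Y(20, 14) - f(z, 12) = -111 - 4*33 = -111 - 1*132 = -111 - 132 = -243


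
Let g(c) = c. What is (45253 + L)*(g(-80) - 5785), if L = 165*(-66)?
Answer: -201538995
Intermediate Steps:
L = -10890
(45253 + L)*(g(-80) - 5785) = (45253 - 10890)*(-80 - 5785) = 34363*(-5865) = -201538995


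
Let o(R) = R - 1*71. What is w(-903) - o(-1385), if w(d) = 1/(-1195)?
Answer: 1739919/1195 ≈ 1456.0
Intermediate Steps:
o(R) = -71 + R (o(R) = R - 71 = -71 + R)
w(d) = -1/1195
w(-903) - o(-1385) = -1/1195 - (-71 - 1385) = -1/1195 - 1*(-1456) = -1/1195 + 1456 = 1739919/1195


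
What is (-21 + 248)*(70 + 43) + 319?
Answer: 25970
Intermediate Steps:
(-21 + 248)*(70 + 43) + 319 = 227*113 + 319 = 25651 + 319 = 25970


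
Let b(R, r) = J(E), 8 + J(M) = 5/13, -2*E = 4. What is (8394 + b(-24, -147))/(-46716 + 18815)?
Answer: -109023/362713 ≈ -0.30058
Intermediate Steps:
E = -2 (E = -½*4 = -2)
J(M) = -99/13 (J(M) = -8 + 5/13 = -99/13)
b(R, r) = -99/13
(8394 + b(-24, -147))/(-46716 + 18815) = (8394 - 99/13)/(-46716 + 18815) = (109023/13)/(-27901) = (109023/13)*(-1/27901) = -109023/362713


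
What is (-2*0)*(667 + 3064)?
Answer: 0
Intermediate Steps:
(-2*0)*(667 + 3064) = 0*3731 = 0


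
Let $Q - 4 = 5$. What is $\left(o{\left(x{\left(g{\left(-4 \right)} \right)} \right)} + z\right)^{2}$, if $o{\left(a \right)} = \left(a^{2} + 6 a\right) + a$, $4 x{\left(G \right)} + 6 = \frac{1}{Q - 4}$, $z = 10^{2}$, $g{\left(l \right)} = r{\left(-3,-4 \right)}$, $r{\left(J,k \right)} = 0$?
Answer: $\frac{1352841961}{160000} \approx 8455.3$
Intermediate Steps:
$g{\left(l \right)} = 0$
$Q = 9$ ($Q = 4 + 5 = 9$)
$z = 100$
$x{\left(G \right)} = - \frac{29}{20}$ ($x{\left(G \right)} = - \frac{3}{2} + \frac{1}{4 \left(9 - 4\right)} = - \frac{3}{2} + \frac{1}{4 \cdot 5} = - \frac{3}{2} + \frac{1}{4} \cdot \frac{1}{5} = - \frac{3}{2} + \frac{1}{20} = - \frac{29}{20}$)
$o{\left(a \right)} = a^{2} + 7 a$
$\left(o{\left(x{\left(g{\left(-4 \right)} \right)} \right)} + z\right)^{2} = \left(- \frac{29 \left(7 - \frac{29}{20}\right)}{20} + 100\right)^{2} = \left(\left(- \frac{29}{20}\right) \frac{111}{20} + 100\right)^{2} = \left(- \frac{3219}{400} + 100\right)^{2} = \left(\frac{36781}{400}\right)^{2} = \frac{1352841961}{160000}$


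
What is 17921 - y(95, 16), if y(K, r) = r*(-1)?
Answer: 17937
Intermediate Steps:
y(K, r) = -r
17921 - y(95, 16) = 17921 - (-1)*16 = 17921 - 1*(-16) = 17921 + 16 = 17937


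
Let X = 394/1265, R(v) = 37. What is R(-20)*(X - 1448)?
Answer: -67759062/1265 ≈ -53565.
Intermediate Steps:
X = 394/1265 (X = 394*(1/1265) = 394/1265 ≈ 0.31146)
R(-20)*(X - 1448) = 37*(394/1265 - 1448) = 37*(-1831326/1265) = -67759062/1265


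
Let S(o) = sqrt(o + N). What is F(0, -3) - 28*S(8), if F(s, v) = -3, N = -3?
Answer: -3 - 28*sqrt(5) ≈ -65.610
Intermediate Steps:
S(o) = sqrt(-3 + o) (S(o) = sqrt(o - 3) = sqrt(-3 + o))
F(0, -3) - 28*S(8) = -3 - 28*sqrt(-3 + 8) = -3 - 28*sqrt(5)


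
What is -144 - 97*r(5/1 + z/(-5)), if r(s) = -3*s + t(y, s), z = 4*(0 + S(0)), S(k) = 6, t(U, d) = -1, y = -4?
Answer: 56/5 ≈ 11.200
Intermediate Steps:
z = 24 (z = 4*(0 + 6) = 4*6 = 24)
r(s) = -1 - 3*s (r(s) = -3*s - 1 = -1 - 3*s)
-144 - 97*r(5/1 + z/(-5)) = -144 - 97*(-1 - 3*(5/1 + 24/(-5))) = -144 - 97*(-1 - 3*(5*1 + 24*(-1/5))) = -144 - 97*(-1 - 3*(5 - 24/5)) = -144 - 97*(-1 - 3*1/5) = -144 - 97*(-1 - 3/5) = -144 - 97*(-8/5) = -144 + 776/5 = 56/5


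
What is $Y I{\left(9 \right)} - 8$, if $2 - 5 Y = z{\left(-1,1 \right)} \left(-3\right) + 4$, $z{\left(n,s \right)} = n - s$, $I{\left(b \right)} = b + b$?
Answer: $- \frac{184}{5} \approx -36.8$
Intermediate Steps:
$I{\left(b \right)} = 2 b$
$Y = - \frac{8}{5}$ ($Y = \frac{2}{5} - \frac{\left(-1 - 1\right) \left(-3\right) + 4}{5} = \frac{2}{5} - \frac{\left(-2\right) \left(-3\right) + 4}{5} = \frac{2}{5} - \frac{6 + 4}{5} = \frac{2}{5} - 2 = - \frac{8}{5} \approx -1.6$)
$Y I{\left(9 \right)} - 8 = - \frac{8 \cdot 2 \cdot 9}{5} - 8 = \left(- \frac{8}{5}\right) 18 - 8 = - \frac{144}{5} - 8 = - \frac{184}{5}$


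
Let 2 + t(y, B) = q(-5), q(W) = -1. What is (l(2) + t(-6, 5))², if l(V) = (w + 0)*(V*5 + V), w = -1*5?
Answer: 3969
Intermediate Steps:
t(y, B) = -3 (t(y, B) = -2 - 1 = -3)
w = -5
l(V) = -30*V (l(V) = (-5 + 0)*(V*5 + V) = -5*(5*V + V) = -30*V)
(l(2) + t(-6, 5))² = (-30*2 - 3)² = (-60 - 3)² = (-63)² = 3969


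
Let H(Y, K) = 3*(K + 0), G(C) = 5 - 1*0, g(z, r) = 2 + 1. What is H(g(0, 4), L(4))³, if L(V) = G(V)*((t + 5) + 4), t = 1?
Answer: 3375000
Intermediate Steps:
g(z, r) = 3
G(C) = 5 (G(C) = 5 + 0 = 5)
L(V) = 50 (L(V) = 5*((1 + 5) + 4) = 5*(6 + 4) = 5*10 = 50)
H(Y, K) = 3*K
H(g(0, 4), L(4))³ = (3*50)³ = 150³ = 3375000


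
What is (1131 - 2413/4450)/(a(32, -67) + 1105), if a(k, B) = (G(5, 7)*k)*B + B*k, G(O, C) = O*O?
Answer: -5030537/243143550 ≈ -0.020690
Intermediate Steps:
G(O, C) = O²
a(k, B) = 26*B*k (a(k, B) = (5²*k)*B + B*k = (25*k)*B + B*k = 25*B*k + B*k = 26*B*k)
(1131 - 2413/4450)/(a(32, -67) + 1105) = (1131 - 2413/4450)/(26*(-67)*32 + 1105) = (1131 - 2413*1/4450)/(-55744 + 1105) = (1131 - 2413/4450)/(-54639) = (5030537/4450)*(-1/54639) = -5030537/243143550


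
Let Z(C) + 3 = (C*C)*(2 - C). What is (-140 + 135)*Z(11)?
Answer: 5460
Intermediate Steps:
Z(C) = -3 + C²*(2 - C) (Z(C) = -3 + (C*C)*(2 - C) = -3 + C²*(2 - C))
(-140 + 135)*Z(11) = (-140 + 135)*(-3 - 1*11³ + 2*11²) = -5*(-3 - 1*1331 + 2*121) = -5*(-3 - 1331 + 242) = -5*(-1092) = 5460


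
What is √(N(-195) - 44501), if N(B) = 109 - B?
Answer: I*√44197 ≈ 210.23*I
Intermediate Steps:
√(N(-195) - 44501) = √((109 - 1*(-195)) - 44501) = √((109 + 195) - 44501) = √(304 - 44501) = √(-44197) = I*√44197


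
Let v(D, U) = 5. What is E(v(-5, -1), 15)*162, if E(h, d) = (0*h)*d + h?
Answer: 810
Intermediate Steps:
E(h, d) = h (E(h, d) = 0*d + h = 0 + h = h)
E(v(-5, -1), 15)*162 = 5*162 = 810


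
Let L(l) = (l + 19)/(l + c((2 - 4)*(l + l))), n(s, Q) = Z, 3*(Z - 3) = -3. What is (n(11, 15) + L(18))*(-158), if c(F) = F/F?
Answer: -11850/19 ≈ -623.68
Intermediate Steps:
c(F) = 1
Z = 2 (Z = 3 + (⅓)*(-3) = 3 - 1 = 2)
n(s, Q) = 2
L(l) = (19 + l)/(1 + l) (L(l) = (l + 19)/(l + 1) = (19 + l)/(1 + l))
(n(11, 15) + L(18))*(-158) = (2 + (19 + 18)/(1 + 18))*(-158) = (2 + 37/19)*(-158) = (75/19)*(-158) = -11850/19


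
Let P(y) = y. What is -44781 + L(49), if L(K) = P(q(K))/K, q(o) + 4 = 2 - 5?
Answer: -313468/7 ≈ -44781.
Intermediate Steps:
q(o) = -7 (q(o) = -4 + (2 - 5) = -4 - 3 = -7)
L(K) = -7/K
-44781 + L(49) = -44781 - 7/49 = -44781 - 7*1/49 = -44781 - ⅐ = -313468/7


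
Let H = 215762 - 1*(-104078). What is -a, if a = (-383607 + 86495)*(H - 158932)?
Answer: 47807697696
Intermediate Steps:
H = 319840 (H = 215762 + 104078 = 319840)
a = -47807697696 (a = (-383607 + 86495)*(319840 - 158932) = -297112*160908 = -47807697696)
-a = -1*(-47807697696) = 47807697696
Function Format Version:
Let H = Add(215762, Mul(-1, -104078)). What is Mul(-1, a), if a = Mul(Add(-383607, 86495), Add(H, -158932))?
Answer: 47807697696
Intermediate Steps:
H = 319840 (H = Add(215762, 104078) = 319840)
a = -47807697696 (a = Mul(Add(-383607, 86495), Add(319840, -158932)) = Mul(-297112, 160908) = -47807697696)
Mul(-1, a) = Mul(-1, -47807697696) = 47807697696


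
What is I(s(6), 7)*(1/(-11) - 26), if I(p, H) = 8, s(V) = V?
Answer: -2296/11 ≈ -208.73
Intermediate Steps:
I(s(6), 7)*(1/(-11) - 26) = 8*(1/(-11) - 26) = 8*(-1/11 - 26) = 8*(-287/11) = -2296/11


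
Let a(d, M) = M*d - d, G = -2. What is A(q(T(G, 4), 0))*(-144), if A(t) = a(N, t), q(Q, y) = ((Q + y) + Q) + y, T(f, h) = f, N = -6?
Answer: -4320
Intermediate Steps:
q(Q, y) = 2*Q + 2*y (q(Q, y) = (y + 2*Q) + y = 2*Q + 2*y)
a(d, M) = -d + M*d
A(t) = 6 - 6*t (A(t) = -6*(-1 + t) = 6 - 6*t)
A(q(T(G, 4), 0))*(-144) = (6 - 6*(2*(-2) + 2*0))*(-144) = (6 - 6*(-4 + 0))*(-144) = (6 - 6*(-4))*(-144) = (6 + 24)*(-144) = 30*(-144) = -4320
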